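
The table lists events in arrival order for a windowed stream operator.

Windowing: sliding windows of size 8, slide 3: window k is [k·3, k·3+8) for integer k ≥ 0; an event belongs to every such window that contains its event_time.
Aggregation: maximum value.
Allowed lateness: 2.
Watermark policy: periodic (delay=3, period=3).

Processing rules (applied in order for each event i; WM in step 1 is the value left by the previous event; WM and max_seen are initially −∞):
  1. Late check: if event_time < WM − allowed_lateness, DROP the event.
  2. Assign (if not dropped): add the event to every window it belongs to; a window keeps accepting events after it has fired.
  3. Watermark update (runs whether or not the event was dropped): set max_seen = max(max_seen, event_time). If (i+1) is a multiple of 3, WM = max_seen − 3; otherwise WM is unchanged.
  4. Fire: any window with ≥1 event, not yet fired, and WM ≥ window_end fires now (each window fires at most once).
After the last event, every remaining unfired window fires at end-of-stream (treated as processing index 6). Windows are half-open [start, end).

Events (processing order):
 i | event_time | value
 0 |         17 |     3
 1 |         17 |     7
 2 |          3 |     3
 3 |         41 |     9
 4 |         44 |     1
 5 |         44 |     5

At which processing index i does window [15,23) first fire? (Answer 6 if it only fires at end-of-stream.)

5

i=0 t=17 v=3: → [15,23),[12,20); WM=−∞
i=1 t=17 v=7: → [15,23),[12,20); WM=−∞
i=2 t=3 v=3: → [3,11),[0,8); WM=14; [0,8) fires=3 [3,11) fires=3
i=3 t=41 v=9: → [39,47),[36,44); WM=14
i=4 t=44 v=1: → [42,50),[39,47); WM=14
i=5 t=44 v=5: → [42,50),[39,47); WM=41; [12,20) fires=7 [15,23) fires=7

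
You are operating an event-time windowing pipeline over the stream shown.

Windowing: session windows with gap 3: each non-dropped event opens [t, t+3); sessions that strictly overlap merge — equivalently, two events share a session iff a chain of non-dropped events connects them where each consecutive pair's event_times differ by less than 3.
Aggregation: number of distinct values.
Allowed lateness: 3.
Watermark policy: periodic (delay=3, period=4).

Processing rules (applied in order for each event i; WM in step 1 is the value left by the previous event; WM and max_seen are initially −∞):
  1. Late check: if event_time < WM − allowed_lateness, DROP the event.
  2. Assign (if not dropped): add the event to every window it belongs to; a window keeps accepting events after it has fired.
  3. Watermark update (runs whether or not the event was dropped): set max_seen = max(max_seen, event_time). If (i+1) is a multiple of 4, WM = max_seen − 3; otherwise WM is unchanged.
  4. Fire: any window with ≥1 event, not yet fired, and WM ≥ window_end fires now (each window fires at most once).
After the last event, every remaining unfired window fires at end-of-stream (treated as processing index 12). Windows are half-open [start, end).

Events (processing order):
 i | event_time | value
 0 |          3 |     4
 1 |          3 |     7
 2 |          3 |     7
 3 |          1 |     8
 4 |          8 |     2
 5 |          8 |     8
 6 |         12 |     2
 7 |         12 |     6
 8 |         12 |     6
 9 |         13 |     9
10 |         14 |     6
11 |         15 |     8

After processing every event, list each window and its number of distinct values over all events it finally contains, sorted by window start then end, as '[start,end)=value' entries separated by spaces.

i=0 t=3 v=4: → [3,6); WM=−∞
i=1 t=3 v=7: → [3,6); WM=−∞
i=2 t=3 v=7: → [3,6); WM=−∞
i=3 t=1 v=8: → [1,6); WM=0
i=4 t=8 v=2: → [8,11); WM=0
i=5 t=8 v=8: → [8,11); WM=0
i=6 t=12 v=2: → [12,15); WM=0
i=7 t=12 v=6: → [12,15); WM=9
i=8 t=12 v=6: → [12,15); WM=9
i=9 t=13 v=9: → [12,16); WM=9
i=10 t=14 v=6: → [12,17); WM=9
i=11 t=15 v=8: → [12,18); WM=12

[1,6)=3 [8,11)=2 [12,18)=4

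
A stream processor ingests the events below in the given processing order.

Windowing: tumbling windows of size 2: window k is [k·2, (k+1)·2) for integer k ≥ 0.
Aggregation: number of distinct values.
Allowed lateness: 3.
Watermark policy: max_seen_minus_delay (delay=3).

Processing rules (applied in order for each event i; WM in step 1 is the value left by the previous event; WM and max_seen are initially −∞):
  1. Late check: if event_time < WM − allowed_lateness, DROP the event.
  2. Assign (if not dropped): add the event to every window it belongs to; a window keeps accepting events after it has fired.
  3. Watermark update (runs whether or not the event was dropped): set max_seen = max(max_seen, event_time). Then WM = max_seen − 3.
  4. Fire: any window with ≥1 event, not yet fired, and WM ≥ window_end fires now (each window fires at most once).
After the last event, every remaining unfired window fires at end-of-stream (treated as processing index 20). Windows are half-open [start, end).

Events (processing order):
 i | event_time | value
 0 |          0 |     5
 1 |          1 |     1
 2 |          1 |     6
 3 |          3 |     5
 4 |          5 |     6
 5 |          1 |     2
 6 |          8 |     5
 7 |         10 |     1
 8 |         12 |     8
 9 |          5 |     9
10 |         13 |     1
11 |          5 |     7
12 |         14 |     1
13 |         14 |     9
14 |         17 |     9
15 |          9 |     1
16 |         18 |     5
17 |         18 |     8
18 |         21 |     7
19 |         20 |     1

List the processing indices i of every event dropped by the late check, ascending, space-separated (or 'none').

9 11 15

i=0 t=0 v=5: → [0,2); WM=-3
i=1 t=1 v=1: → [0,2); WM=-2
i=2 t=1 v=6: → [0,2); WM=-2
i=3 t=3 v=5: → [2,4); WM=0
i=4 t=5 v=6: → [4,6); WM=2; [0,2) fires=3
i=5 t=1 v=2: → [0,2); WM=2
i=6 t=8 v=5: → [8,10); WM=5; [2,4) fires=1
i=7 t=10 v=1: → [10,12); WM=7; [4,6) fires=1
i=8 t=12 v=8: → [12,14); WM=9
i=9 t=5 v=9: DROP (t<9-3); WM=9
i=10 t=13 v=1: → [12,14); WM=10; [8,10) fires=1
i=11 t=5 v=7: DROP (t<10-3); WM=10
i=12 t=14 v=1: → [14,16); WM=11
i=13 t=14 v=9: → [14,16); WM=11
i=14 t=17 v=9: → [16,18); WM=14; [10,12) fires=1 [12,14) fires=2
i=15 t=9 v=1: DROP (t<14-3); WM=14
i=16 t=18 v=5: → [18,20); WM=15
i=17 t=18 v=8: → [18,20); WM=15
i=18 t=21 v=7: → [20,22); WM=18; [14,16) fires=2 [16,18) fires=1
i=19 t=20 v=1: → [20,22); WM=18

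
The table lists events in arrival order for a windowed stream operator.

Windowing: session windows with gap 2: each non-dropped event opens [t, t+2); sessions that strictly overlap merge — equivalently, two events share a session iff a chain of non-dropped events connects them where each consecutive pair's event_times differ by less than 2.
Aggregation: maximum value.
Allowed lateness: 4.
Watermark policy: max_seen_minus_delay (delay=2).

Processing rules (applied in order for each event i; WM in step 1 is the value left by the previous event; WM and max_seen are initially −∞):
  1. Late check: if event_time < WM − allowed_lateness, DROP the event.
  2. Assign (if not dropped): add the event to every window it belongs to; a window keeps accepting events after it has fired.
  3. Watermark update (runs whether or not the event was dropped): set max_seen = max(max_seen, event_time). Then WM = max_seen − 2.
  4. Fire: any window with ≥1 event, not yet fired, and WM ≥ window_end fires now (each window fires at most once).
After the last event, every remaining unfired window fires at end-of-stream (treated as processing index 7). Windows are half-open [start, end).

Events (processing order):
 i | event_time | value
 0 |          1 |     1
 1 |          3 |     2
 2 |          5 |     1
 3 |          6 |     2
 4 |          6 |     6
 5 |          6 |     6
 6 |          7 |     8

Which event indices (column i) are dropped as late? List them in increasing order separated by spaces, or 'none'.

i=0 t=1 v=1: → [1,3); WM=-1
i=1 t=3 v=2: → [3,5); WM=1
i=2 t=5 v=1: → [5,7); WM=3
i=3 t=6 v=2: → [5,8); WM=4
i=4 t=6 v=6: → [5,8); WM=4
i=5 t=6 v=6: → [5,8); WM=4
i=6 t=7 v=8: → [5,9); WM=5

none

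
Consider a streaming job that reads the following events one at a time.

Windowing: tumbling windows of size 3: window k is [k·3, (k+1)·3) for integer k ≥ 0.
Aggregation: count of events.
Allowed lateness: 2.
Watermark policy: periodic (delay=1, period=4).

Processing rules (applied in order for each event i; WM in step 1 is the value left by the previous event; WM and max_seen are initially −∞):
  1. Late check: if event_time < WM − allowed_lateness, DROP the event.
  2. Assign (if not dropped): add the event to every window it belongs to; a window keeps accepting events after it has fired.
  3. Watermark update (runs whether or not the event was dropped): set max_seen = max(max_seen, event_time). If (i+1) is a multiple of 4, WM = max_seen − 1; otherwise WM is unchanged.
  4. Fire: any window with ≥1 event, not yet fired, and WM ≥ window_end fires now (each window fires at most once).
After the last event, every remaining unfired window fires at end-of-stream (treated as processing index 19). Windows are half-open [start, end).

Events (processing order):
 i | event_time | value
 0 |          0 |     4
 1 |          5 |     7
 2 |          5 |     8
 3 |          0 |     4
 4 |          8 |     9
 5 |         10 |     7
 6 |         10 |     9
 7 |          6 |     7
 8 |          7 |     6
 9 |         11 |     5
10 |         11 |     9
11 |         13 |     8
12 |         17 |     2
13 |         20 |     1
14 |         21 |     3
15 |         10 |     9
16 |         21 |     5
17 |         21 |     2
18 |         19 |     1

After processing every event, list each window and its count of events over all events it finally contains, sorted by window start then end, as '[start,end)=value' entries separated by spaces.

i=0 t=0 v=4: → [0,3); WM=−∞
i=1 t=5 v=7: → [3,6); WM=−∞
i=2 t=5 v=8: → [3,6); WM=−∞
i=3 t=0 v=4: → [0,3); WM=4; [0,3) fires=2
i=4 t=8 v=9: → [6,9); WM=4
i=5 t=10 v=7: → [9,12); WM=4
i=6 t=10 v=9: → [9,12); WM=4
i=7 t=6 v=7: → [6,9); WM=9; [3,6) fires=2 [6,9) fires=2
i=8 t=7 v=6: → [6,9); WM=9
i=9 t=11 v=5: → [9,12); WM=9
i=10 t=11 v=9: → [9,12); WM=9
i=11 t=13 v=8: → [12,15); WM=12; [9,12) fires=4
i=12 t=17 v=2: → [15,18); WM=12
i=13 t=20 v=1: → [18,21); WM=12
i=14 t=21 v=3: → [21,24); WM=12
i=15 t=10 v=9: → [9,12); WM=20; [12,15) fires=1 [15,18) fires=1
i=16 t=21 v=5: → [21,24); WM=20
i=17 t=21 v=2: → [21,24); WM=20
i=18 t=19 v=1: → [18,21); WM=20

[0,3)=2 [3,6)=2 [6,9)=3 [9,12)=5 [12,15)=1 [15,18)=1 [18,21)=2 [21,24)=3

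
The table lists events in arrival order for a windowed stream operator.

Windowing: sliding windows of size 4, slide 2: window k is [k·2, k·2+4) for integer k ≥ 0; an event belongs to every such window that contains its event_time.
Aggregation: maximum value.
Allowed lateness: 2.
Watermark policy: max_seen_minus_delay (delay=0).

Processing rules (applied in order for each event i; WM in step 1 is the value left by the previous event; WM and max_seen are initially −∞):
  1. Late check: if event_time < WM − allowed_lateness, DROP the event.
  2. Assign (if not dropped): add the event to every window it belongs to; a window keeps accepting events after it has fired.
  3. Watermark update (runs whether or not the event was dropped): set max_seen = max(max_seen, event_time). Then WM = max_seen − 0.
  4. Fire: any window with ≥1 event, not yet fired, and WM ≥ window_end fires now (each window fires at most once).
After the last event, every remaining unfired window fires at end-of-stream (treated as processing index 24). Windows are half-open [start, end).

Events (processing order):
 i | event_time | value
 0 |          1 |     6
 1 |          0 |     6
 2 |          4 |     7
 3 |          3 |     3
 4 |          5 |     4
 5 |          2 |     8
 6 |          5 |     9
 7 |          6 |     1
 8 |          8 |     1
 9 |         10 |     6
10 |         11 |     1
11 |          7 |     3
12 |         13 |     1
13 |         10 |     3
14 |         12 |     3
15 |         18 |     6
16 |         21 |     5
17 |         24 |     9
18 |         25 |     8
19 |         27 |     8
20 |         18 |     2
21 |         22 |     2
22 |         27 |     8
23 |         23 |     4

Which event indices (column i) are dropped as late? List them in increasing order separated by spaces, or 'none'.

i=0 t=1 v=6: → [0,4); WM=1
i=1 t=0 v=6: → [0,4); WM=1
i=2 t=4 v=7: → [4,8),[2,6); WM=4; [0,4) fires=6
i=3 t=3 v=3: → [2,6),[0,4); WM=4
i=4 t=5 v=4: → [4,8),[2,6); WM=5
i=5 t=2 v=8: DROP (t<5-2); WM=5
i=6 t=5 v=9: → [4,8),[2,6); WM=5
i=7 t=6 v=1: → [6,10),[4,8); WM=6; [2,6) fires=9
i=8 t=8 v=1: → [8,12),[6,10); WM=8; [4,8) fires=9
i=9 t=10 v=6: → [10,14),[8,12); WM=10; [6,10) fires=1
i=10 t=11 v=1: → [10,14),[8,12); WM=11
i=11 t=7 v=3: DROP (t<11-2); WM=11
i=12 t=13 v=1: → [12,16),[10,14); WM=13; [8,12) fires=6
i=13 t=10 v=3: DROP (t<13-2); WM=13
i=14 t=12 v=3: → [12,16),[10,14); WM=13
i=15 t=18 v=6: → [18,22),[16,20); WM=18; [10,14) fires=6 [12,16) fires=3
i=16 t=21 v=5: → [20,24),[18,22); WM=21; [16,20) fires=6
i=17 t=24 v=9: → [24,28),[22,26); WM=24; [18,22) fires=6 [20,24) fires=5
i=18 t=25 v=8: → [24,28),[22,26); WM=25
i=19 t=27 v=8: → [26,30),[24,28); WM=27; [22,26) fires=9
i=20 t=18 v=2: DROP (t<27-2); WM=27
i=21 t=22 v=2: DROP (t<27-2); WM=27
i=22 t=27 v=8: → [26,30),[24,28); WM=27
i=23 t=23 v=4: DROP (t<27-2); WM=27

5 11 13 20 21 23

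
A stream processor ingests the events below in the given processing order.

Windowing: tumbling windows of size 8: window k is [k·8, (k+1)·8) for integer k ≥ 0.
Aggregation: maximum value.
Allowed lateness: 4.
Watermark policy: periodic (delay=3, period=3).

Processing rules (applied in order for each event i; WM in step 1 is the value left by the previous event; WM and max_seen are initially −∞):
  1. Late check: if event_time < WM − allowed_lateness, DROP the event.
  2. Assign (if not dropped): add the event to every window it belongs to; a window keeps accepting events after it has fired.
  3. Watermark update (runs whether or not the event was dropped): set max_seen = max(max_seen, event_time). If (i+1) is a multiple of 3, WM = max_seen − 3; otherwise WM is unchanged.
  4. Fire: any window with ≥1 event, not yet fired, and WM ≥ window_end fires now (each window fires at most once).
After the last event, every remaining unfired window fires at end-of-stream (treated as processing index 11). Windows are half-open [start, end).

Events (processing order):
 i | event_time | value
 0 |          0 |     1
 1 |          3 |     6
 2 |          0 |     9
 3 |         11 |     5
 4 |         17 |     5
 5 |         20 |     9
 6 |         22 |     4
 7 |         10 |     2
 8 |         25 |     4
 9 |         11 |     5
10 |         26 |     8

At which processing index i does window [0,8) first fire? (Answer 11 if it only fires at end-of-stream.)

5

i=0 t=0 v=1: → [0,8); WM=−∞
i=1 t=3 v=6: → [0,8); WM=−∞
i=2 t=0 v=9: → [0,8); WM=0
i=3 t=11 v=5: → [8,16); WM=0
i=4 t=17 v=5: → [16,24); WM=0
i=5 t=20 v=9: → [16,24); WM=17; [0,8) fires=9 [8,16) fires=5
i=6 t=22 v=4: → [16,24); WM=17
i=7 t=10 v=2: DROP (t<17-4); WM=17
i=8 t=25 v=4: → [24,32); WM=22
i=9 t=11 v=5: DROP (t<22-4); WM=22
i=10 t=26 v=8: → [24,32); WM=22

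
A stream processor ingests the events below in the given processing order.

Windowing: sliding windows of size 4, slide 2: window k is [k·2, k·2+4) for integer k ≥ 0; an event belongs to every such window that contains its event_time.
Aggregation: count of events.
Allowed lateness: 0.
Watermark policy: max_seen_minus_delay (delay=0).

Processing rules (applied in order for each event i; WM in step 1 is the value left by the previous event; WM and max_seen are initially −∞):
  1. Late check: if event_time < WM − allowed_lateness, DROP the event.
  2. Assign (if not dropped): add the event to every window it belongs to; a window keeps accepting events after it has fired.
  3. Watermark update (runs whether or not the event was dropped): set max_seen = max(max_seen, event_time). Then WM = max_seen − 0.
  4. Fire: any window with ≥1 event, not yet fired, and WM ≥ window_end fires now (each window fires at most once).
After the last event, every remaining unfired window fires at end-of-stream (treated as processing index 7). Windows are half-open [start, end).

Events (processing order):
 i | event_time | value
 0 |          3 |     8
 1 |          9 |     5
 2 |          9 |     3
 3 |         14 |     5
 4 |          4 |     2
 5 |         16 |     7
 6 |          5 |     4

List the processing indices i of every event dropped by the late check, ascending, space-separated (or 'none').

4 6

i=0 t=3 v=8: → [2,6),[0,4); WM=3
i=1 t=9 v=5: → [8,12),[6,10); WM=9; [0,4) fires=1 [2,6) fires=1
i=2 t=9 v=3: → [8,12),[6,10); WM=9
i=3 t=14 v=5: → [14,18),[12,16); WM=14; [6,10) fires=2 [8,12) fires=2
i=4 t=4 v=2: DROP (t<14-0); WM=14
i=5 t=16 v=7: → [16,20),[14,18); WM=16; [12,16) fires=1
i=6 t=5 v=4: DROP (t<16-0); WM=16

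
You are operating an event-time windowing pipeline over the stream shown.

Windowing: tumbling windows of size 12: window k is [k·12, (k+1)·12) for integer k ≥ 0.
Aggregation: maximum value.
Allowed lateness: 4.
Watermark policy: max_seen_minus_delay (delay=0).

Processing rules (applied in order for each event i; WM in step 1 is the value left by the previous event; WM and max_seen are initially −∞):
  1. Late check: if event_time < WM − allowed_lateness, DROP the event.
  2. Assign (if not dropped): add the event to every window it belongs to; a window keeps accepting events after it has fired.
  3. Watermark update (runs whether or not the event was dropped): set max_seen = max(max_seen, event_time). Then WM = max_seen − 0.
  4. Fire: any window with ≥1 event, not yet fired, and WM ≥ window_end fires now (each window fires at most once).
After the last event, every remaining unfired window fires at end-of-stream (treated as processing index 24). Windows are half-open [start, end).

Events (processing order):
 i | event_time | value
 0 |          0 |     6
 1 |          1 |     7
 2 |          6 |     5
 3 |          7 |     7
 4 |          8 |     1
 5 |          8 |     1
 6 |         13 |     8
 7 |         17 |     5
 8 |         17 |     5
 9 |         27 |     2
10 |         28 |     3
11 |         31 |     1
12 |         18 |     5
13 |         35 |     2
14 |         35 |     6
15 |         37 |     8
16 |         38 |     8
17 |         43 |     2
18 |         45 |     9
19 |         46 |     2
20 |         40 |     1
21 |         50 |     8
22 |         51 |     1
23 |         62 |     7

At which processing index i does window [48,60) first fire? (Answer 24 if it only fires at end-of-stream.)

i=0 t=0 v=6: → [0,12); WM=0
i=1 t=1 v=7: → [0,12); WM=1
i=2 t=6 v=5: → [0,12); WM=6
i=3 t=7 v=7: → [0,12); WM=7
i=4 t=8 v=1: → [0,12); WM=8
i=5 t=8 v=1: → [0,12); WM=8
i=6 t=13 v=8: → [12,24); WM=13; [0,12) fires=7
i=7 t=17 v=5: → [12,24); WM=17
i=8 t=17 v=5: → [12,24); WM=17
i=9 t=27 v=2: → [24,36); WM=27; [12,24) fires=8
i=10 t=28 v=3: → [24,36); WM=28
i=11 t=31 v=1: → [24,36); WM=31
i=12 t=18 v=5: DROP (t<31-4); WM=31
i=13 t=35 v=2: → [24,36); WM=35
i=14 t=35 v=6: → [24,36); WM=35
i=15 t=37 v=8: → [36,48); WM=37; [24,36) fires=6
i=16 t=38 v=8: → [36,48); WM=38
i=17 t=43 v=2: → [36,48); WM=43
i=18 t=45 v=9: → [36,48); WM=45
i=19 t=46 v=2: → [36,48); WM=46
i=20 t=40 v=1: DROP (t<46-4); WM=46
i=21 t=50 v=8: → [48,60); WM=50; [36,48) fires=9
i=22 t=51 v=1: → [48,60); WM=51
i=23 t=62 v=7: → [60,72); WM=62; [48,60) fires=8

23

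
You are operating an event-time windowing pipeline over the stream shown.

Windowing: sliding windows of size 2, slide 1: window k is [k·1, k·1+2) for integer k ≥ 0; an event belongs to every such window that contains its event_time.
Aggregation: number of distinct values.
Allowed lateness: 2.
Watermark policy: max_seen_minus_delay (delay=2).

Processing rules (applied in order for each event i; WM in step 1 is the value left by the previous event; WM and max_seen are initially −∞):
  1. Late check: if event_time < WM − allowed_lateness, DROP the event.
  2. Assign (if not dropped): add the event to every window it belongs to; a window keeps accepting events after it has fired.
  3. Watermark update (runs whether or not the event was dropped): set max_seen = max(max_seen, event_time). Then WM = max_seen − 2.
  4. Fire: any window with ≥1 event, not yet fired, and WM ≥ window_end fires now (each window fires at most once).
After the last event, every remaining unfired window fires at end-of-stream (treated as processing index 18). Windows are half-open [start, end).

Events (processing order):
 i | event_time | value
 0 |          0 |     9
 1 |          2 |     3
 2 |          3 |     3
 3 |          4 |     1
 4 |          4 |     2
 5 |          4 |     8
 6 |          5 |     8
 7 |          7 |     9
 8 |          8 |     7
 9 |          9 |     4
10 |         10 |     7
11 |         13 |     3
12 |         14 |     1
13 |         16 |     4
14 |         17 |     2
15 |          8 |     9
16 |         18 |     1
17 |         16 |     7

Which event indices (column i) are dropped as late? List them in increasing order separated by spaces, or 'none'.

i=0 t=0 v=9: → [0,2); WM=-2
i=1 t=2 v=3: → [2,4),[1,3); WM=0
i=2 t=3 v=3: → [3,5),[2,4); WM=1
i=3 t=4 v=1: → [4,6),[3,5); WM=2; [0,2) fires=1
i=4 t=4 v=2: → [4,6),[3,5); WM=2
i=5 t=4 v=8: → [4,6),[3,5); WM=2
i=6 t=5 v=8: → [5,7),[4,6); WM=3; [1,3) fires=1
i=7 t=7 v=9: → [7,9),[6,8); WM=5; [2,4) fires=1 [3,5) fires=4
i=8 t=8 v=7: → [8,10),[7,9); WM=6; [4,6) fires=3
i=9 t=9 v=4: → [9,11),[8,10); WM=7; [5,7) fires=1
i=10 t=10 v=7: → [10,12),[9,11); WM=8; [6,8) fires=1
i=11 t=13 v=3: → [13,15),[12,14); WM=11; [7,9) fires=2 [8,10) fires=2 [9,11) fires=2
i=12 t=14 v=1: → [14,16),[13,15); WM=12; [10,12) fires=1
i=13 t=16 v=4: → [16,18),[15,17); WM=14; [12,14) fires=1
i=14 t=17 v=2: → [17,19),[16,18); WM=15; [13,15) fires=2
i=15 t=8 v=9: DROP (t<15-2); WM=15
i=16 t=18 v=1: → [18,20),[17,19); WM=16; [14,16) fires=1
i=17 t=16 v=7: → [16,18),[15,17); WM=16

15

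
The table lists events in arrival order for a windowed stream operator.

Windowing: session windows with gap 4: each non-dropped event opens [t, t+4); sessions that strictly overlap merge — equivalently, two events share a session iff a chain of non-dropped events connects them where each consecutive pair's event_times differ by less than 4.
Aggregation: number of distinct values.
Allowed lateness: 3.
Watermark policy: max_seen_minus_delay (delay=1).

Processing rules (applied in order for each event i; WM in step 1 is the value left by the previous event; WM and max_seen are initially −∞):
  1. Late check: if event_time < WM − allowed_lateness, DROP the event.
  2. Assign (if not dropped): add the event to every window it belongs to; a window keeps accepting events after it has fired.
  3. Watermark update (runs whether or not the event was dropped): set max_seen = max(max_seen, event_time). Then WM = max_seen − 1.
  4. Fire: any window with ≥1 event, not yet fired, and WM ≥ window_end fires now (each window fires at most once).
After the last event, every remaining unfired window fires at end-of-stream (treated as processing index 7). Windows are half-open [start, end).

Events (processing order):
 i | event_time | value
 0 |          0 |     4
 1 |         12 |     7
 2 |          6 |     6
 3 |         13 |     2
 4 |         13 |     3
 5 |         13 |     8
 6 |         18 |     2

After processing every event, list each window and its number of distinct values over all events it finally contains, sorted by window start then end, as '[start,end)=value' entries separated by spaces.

[0,4)=1 [12,17)=4 [18,22)=1

i=0 t=0 v=4: → [0,4); WM=-1
i=1 t=12 v=7: → [12,16); WM=11
i=2 t=6 v=6: DROP (t<11-3); WM=11
i=3 t=13 v=2: → [12,17); WM=12
i=4 t=13 v=3: → [12,17); WM=12
i=5 t=13 v=8: → [12,17); WM=12
i=6 t=18 v=2: → [18,22); WM=17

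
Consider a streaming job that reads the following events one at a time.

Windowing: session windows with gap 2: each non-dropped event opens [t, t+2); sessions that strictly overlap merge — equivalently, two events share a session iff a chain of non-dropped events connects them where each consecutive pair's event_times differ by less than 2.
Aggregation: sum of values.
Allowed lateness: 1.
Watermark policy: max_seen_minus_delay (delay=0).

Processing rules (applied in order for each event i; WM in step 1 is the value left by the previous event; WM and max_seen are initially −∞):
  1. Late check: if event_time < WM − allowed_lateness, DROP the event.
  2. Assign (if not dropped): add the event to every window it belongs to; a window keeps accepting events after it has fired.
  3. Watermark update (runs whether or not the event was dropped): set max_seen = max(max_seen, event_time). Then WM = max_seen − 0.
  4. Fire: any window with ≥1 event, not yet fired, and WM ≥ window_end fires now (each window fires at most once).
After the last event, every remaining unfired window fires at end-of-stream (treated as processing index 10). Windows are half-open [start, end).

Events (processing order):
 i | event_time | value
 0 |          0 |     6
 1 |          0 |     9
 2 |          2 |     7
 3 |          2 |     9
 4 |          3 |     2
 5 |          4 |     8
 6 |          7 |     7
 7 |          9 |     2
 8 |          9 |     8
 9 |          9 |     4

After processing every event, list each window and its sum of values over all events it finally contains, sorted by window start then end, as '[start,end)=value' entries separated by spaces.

[0,2)=15 [2,6)=26 [7,9)=7 [9,11)=14

i=0 t=0 v=6: → [0,2); WM=0
i=1 t=0 v=9: → [0,2); WM=0
i=2 t=2 v=7: → [2,4); WM=2
i=3 t=2 v=9: → [2,4); WM=2
i=4 t=3 v=2: → [2,5); WM=3
i=5 t=4 v=8: → [2,6); WM=4
i=6 t=7 v=7: → [7,9); WM=7
i=7 t=9 v=2: → [9,11); WM=9
i=8 t=9 v=8: → [9,11); WM=9
i=9 t=9 v=4: → [9,11); WM=9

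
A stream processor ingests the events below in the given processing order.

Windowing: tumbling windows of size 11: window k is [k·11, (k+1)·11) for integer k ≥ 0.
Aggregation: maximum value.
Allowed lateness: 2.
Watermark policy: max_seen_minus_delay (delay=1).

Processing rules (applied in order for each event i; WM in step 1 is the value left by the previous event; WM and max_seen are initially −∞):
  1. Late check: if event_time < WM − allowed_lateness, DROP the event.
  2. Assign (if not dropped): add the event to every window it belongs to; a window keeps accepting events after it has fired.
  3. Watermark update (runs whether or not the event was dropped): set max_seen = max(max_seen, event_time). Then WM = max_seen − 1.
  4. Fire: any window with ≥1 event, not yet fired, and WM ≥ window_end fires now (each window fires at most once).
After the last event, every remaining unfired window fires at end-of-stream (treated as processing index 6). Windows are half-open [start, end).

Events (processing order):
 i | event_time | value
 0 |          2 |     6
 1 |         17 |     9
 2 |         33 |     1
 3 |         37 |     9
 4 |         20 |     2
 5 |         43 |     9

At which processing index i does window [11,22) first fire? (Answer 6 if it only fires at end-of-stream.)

2

i=0 t=2 v=6: → [0,11); WM=1
i=1 t=17 v=9: → [11,22); WM=16; [0,11) fires=6
i=2 t=33 v=1: → [33,44); WM=32; [11,22) fires=9
i=3 t=37 v=9: → [33,44); WM=36
i=4 t=20 v=2: DROP (t<36-2); WM=36
i=5 t=43 v=9: → [33,44); WM=42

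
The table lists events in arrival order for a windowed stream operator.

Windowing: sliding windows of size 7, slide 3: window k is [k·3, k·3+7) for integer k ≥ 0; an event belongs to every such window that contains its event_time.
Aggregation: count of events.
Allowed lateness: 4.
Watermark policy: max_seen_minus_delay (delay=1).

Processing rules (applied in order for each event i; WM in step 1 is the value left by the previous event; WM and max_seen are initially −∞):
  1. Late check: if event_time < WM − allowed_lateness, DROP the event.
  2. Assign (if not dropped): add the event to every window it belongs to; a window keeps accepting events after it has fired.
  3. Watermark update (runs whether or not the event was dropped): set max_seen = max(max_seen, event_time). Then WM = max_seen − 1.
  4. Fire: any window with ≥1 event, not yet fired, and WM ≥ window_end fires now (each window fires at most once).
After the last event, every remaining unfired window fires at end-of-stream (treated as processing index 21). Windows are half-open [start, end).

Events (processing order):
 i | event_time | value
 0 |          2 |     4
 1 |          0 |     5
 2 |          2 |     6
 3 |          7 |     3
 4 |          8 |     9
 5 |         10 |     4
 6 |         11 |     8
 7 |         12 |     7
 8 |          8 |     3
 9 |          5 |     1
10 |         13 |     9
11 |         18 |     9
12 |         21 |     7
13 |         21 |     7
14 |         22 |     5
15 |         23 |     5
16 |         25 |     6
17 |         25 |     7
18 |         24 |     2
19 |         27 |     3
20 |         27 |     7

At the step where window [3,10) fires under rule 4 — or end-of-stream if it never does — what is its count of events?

i=0 t=2 v=4: → [0,7); WM=1
i=1 t=0 v=5: → [0,7); WM=1
i=2 t=2 v=6: → [0,7); WM=1
i=3 t=7 v=3: → [6,13),[3,10); WM=6
i=4 t=8 v=9: → [6,13),[3,10); WM=7; [0,7) fires=3
i=5 t=10 v=4: → [9,16),[6,13); WM=9
i=6 t=11 v=8: → [9,16),[6,13); WM=10; [3,10) fires=2
i=7 t=12 v=7: → [12,19),[9,16),[6,13); WM=11
i=8 t=8 v=3: → [6,13),[3,10); WM=11
i=9 t=5 v=1: DROP (t<11-4); WM=11
i=10 t=13 v=9: → [12,19),[9,16); WM=12
i=11 t=18 v=9: → [18,25),[15,22),[12,19); WM=17; [6,13) fires=6 [9,16) fires=4
i=12 t=21 v=7: → [21,28),[18,25),[15,22); WM=20; [12,19) fires=3
i=13 t=21 v=7: → [21,28),[18,25),[15,22); WM=20
i=14 t=22 v=5: → [21,28),[18,25); WM=21
i=15 t=23 v=5: → [21,28),[18,25); WM=22; [15,22) fires=3
i=16 t=25 v=6: → [24,31),[21,28); WM=24
i=17 t=25 v=7: → [24,31),[21,28); WM=24
i=18 t=24 v=2: → [24,31),[21,28),[18,25); WM=24
i=19 t=27 v=3: → [27,34),[24,31),[21,28); WM=26; [18,25) fires=6
i=20 t=27 v=7: → [27,34),[24,31),[21,28); WM=26

2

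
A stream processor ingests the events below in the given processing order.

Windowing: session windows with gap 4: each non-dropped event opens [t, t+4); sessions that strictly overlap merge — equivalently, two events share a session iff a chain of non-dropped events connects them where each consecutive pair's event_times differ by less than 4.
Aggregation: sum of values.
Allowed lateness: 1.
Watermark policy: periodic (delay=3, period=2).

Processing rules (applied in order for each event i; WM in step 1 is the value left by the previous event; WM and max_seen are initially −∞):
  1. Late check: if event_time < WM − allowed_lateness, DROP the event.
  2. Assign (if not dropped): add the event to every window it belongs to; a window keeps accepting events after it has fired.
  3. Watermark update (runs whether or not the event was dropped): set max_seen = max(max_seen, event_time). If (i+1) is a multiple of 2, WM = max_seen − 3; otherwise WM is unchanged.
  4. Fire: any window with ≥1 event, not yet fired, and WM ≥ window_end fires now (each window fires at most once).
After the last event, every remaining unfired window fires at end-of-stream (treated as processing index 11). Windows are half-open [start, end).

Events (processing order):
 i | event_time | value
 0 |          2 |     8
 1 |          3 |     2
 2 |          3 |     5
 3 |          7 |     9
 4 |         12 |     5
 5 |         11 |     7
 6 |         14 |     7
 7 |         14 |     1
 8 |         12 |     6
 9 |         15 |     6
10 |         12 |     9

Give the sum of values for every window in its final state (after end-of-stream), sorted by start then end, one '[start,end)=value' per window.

i=0 t=2 v=8: → [2,6); WM=−∞
i=1 t=3 v=2: → [2,7); WM=0
i=2 t=3 v=5: → [2,7); WM=0
i=3 t=7 v=9: → [7,11); WM=4
i=4 t=12 v=5: → [12,16); WM=4
i=5 t=11 v=7: → [11,16); WM=9
i=6 t=14 v=7: → [11,18); WM=9
i=7 t=14 v=1: → [11,18); WM=11
i=8 t=12 v=6: → [11,18); WM=11
i=9 t=15 v=6: → [11,19); WM=12
i=10 t=12 v=9: → [11,19); WM=12

[2,7)=15 [7,11)=9 [11,19)=41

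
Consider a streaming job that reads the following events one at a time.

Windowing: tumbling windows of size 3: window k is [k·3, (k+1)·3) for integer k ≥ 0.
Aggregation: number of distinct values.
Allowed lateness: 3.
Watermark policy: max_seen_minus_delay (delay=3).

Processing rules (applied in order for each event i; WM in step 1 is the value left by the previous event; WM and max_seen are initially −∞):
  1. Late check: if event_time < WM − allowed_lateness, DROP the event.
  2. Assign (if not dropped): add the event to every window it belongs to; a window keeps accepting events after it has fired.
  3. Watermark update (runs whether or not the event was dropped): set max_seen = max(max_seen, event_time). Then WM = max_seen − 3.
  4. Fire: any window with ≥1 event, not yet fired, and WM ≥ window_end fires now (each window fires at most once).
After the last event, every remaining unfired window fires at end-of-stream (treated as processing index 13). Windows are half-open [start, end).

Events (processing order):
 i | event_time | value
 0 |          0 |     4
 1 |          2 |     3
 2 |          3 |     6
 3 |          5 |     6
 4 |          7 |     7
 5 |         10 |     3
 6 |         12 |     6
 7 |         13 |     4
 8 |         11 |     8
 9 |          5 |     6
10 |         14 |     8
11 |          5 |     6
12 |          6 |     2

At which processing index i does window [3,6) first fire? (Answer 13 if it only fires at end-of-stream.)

i=0 t=0 v=4: → [0,3); WM=-3
i=1 t=2 v=3: → [0,3); WM=-1
i=2 t=3 v=6: → [3,6); WM=0
i=3 t=5 v=6: → [3,6); WM=2
i=4 t=7 v=7: → [6,9); WM=4; [0,3) fires=2
i=5 t=10 v=3: → [9,12); WM=7; [3,6) fires=1
i=6 t=12 v=6: → [12,15); WM=9; [6,9) fires=1
i=7 t=13 v=4: → [12,15); WM=10
i=8 t=11 v=8: → [9,12); WM=10
i=9 t=5 v=6: DROP (t<10-3); WM=10
i=10 t=14 v=8: → [12,15); WM=11
i=11 t=5 v=6: DROP (t<11-3); WM=11
i=12 t=6 v=2: DROP (t<11-3); WM=11

5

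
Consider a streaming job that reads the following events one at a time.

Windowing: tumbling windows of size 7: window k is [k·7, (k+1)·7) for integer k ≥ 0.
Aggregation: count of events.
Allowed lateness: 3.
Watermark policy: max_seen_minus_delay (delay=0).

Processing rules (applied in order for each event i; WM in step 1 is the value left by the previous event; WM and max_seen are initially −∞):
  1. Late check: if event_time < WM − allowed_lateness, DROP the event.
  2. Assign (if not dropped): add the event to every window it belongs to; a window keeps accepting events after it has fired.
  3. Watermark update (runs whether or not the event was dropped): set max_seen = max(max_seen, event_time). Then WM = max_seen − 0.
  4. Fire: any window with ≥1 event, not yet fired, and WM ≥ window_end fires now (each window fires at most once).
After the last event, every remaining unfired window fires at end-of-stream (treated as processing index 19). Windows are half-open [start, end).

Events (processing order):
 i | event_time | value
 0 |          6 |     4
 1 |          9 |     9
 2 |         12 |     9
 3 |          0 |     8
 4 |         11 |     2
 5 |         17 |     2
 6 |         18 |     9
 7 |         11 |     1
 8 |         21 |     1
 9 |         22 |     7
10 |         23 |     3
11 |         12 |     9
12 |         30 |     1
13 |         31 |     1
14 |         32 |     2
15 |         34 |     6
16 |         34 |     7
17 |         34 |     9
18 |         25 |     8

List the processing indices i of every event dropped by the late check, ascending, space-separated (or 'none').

3 7 11 18

i=0 t=6 v=4: → [0,7); WM=6
i=1 t=9 v=9: → [7,14); WM=9; [0,7) fires=1
i=2 t=12 v=9: → [7,14); WM=12
i=3 t=0 v=8: DROP (t<12-3); WM=12
i=4 t=11 v=2: → [7,14); WM=12
i=5 t=17 v=2: → [14,21); WM=17; [7,14) fires=3
i=6 t=18 v=9: → [14,21); WM=18
i=7 t=11 v=1: DROP (t<18-3); WM=18
i=8 t=21 v=1: → [21,28); WM=21; [14,21) fires=2
i=9 t=22 v=7: → [21,28); WM=22
i=10 t=23 v=3: → [21,28); WM=23
i=11 t=12 v=9: DROP (t<23-3); WM=23
i=12 t=30 v=1: → [28,35); WM=30; [21,28) fires=3
i=13 t=31 v=1: → [28,35); WM=31
i=14 t=32 v=2: → [28,35); WM=32
i=15 t=34 v=6: → [28,35); WM=34
i=16 t=34 v=7: → [28,35); WM=34
i=17 t=34 v=9: → [28,35); WM=34
i=18 t=25 v=8: DROP (t<34-3); WM=34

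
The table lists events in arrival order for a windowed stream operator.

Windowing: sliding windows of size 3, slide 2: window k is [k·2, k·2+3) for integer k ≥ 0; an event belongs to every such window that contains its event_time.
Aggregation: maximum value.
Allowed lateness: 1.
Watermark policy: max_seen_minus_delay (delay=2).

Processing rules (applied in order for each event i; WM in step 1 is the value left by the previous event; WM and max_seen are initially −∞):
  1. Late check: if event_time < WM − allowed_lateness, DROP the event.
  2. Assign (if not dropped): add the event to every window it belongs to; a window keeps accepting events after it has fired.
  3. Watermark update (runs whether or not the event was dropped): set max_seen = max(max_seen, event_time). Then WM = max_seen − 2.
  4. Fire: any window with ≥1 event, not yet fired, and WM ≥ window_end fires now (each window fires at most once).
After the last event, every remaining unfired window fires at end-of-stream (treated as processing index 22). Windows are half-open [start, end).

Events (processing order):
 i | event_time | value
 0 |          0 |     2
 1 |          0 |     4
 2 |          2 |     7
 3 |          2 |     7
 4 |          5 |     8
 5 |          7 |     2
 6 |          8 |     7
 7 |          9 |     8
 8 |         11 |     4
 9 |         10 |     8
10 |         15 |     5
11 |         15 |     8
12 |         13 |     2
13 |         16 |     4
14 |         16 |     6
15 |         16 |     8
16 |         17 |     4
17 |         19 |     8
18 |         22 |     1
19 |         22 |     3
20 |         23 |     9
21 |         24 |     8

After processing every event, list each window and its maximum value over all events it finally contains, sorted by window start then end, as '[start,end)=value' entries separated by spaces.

[0,3)=7 [2,5)=7 [4,7)=8 [6,9)=7 [8,11)=8 [10,13)=8 [12,15)=2 [14,17)=8 [16,19)=8 [18,21)=8 [20,23)=3 [22,25)=9 [24,27)=8

i=0 t=0 v=2: → [0,3); WM=-2
i=1 t=0 v=4: → [0,3); WM=-2
i=2 t=2 v=7: → [2,5),[0,3); WM=0
i=3 t=2 v=7: → [2,5),[0,3); WM=0
i=4 t=5 v=8: → [4,7); WM=3; [0,3) fires=7
i=5 t=7 v=2: → [6,9); WM=5; [2,5) fires=7
i=6 t=8 v=7: → [8,11),[6,9); WM=6
i=7 t=9 v=8: → [8,11); WM=7; [4,7) fires=8
i=8 t=11 v=4: → [10,13); WM=9; [6,9) fires=7
i=9 t=10 v=8: → [10,13),[8,11); WM=9
i=10 t=15 v=5: → [14,17); WM=13; [8,11) fires=8 [10,13) fires=8
i=11 t=15 v=8: → [14,17); WM=13
i=12 t=13 v=2: → [12,15); WM=13
i=13 t=16 v=4: → [16,19),[14,17); WM=14
i=14 t=16 v=6: → [16,19),[14,17); WM=14
i=15 t=16 v=8: → [16,19),[14,17); WM=14
i=16 t=17 v=4: → [16,19); WM=15; [12,15) fires=2
i=17 t=19 v=8: → [18,21); WM=17; [14,17) fires=8
i=18 t=22 v=1: → [22,25),[20,23); WM=20; [16,19) fires=8
i=19 t=22 v=3: → [22,25),[20,23); WM=20
i=20 t=23 v=9: → [22,25); WM=21; [18,21) fires=8
i=21 t=24 v=8: → [24,27),[22,25); WM=22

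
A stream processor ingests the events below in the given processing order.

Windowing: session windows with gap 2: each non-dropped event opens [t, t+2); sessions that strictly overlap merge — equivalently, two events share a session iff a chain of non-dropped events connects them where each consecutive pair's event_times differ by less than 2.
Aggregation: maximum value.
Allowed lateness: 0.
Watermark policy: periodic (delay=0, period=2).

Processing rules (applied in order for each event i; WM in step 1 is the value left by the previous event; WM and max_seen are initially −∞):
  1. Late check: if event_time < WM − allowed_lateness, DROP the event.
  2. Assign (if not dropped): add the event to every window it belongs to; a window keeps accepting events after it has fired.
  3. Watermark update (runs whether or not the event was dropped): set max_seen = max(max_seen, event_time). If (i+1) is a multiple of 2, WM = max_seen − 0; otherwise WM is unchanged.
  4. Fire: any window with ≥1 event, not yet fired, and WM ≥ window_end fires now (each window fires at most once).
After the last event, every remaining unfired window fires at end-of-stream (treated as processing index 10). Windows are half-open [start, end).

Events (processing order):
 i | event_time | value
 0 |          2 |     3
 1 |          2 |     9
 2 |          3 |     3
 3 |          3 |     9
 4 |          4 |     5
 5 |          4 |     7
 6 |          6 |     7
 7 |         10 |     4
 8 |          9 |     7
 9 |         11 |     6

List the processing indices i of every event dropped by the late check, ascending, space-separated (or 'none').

8

i=0 t=2 v=3: → [2,4); WM=−∞
i=1 t=2 v=9: → [2,4); WM=2
i=2 t=3 v=3: → [2,5); WM=2
i=3 t=3 v=9: → [2,5); WM=3
i=4 t=4 v=5: → [2,6); WM=3
i=5 t=4 v=7: → [2,6); WM=4
i=6 t=6 v=7: → [6,8); WM=4
i=7 t=10 v=4: → [10,12); WM=10
i=8 t=9 v=7: DROP (t<10-0); WM=10
i=9 t=11 v=6: → [10,13); WM=11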